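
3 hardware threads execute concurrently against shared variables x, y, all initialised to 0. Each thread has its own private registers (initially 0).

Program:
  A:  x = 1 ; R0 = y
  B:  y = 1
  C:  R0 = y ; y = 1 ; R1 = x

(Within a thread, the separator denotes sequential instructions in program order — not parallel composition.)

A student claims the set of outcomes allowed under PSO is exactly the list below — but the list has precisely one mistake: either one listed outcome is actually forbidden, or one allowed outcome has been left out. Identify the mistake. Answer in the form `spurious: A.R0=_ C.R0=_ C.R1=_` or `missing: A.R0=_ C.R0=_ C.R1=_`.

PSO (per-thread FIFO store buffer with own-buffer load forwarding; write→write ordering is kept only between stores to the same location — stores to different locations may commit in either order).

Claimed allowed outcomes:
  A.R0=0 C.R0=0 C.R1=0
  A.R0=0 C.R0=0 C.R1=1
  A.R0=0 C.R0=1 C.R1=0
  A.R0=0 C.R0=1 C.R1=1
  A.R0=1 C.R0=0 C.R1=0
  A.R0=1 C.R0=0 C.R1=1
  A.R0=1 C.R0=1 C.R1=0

missing: A.R0=1 C.R0=1 C.R1=1

outcome vector order: (A.R0,C.R0,C.R1)
[PSO] allowed = {000; 001; 010; 011; 100; 101; 110; 111}
PSO∖claimed = {111}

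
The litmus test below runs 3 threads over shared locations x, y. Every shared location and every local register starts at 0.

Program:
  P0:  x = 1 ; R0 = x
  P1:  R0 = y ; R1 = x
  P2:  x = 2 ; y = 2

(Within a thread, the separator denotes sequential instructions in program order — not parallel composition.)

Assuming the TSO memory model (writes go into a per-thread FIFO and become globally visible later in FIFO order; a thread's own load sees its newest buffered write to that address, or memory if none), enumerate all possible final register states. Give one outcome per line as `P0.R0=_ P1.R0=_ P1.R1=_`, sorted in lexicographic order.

outcome vector order: (P0.R0,P1.R0,P1.R1)
|TSO outcomes| = 9

P0.R0=1 P1.R0=0 P1.R1=0
P0.R0=1 P1.R0=0 P1.R1=1
P0.R0=1 P1.R0=0 P1.R1=2
P0.R0=1 P1.R0=2 P1.R1=1
P0.R0=1 P1.R0=2 P1.R1=2
P0.R0=2 P1.R0=0 P1.R1=0
P0.R0=2 P1.R0=0 P1.R1=1
P0.R0=2 P1.R0=0 P1.R1=2
P0.R0=2 P1.R0=2 P1.R1=2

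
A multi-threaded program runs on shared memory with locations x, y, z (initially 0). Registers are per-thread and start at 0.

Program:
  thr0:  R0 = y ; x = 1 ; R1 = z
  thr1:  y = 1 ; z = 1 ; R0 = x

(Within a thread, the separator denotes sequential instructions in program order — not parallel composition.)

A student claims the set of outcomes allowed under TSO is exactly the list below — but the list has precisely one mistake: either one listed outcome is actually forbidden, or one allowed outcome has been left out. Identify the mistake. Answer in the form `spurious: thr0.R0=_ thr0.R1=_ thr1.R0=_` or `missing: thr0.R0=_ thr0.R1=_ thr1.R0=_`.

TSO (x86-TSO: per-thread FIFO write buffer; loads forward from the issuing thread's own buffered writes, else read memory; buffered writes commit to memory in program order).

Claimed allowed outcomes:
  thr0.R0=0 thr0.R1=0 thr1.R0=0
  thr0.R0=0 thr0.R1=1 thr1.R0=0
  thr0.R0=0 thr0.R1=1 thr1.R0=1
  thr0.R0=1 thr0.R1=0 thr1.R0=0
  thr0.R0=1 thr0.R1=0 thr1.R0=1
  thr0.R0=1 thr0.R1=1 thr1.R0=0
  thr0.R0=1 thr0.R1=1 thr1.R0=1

missing: thr0.R0=0 thr0.R1=0 thr1.R0=1

outcome vector order: (thr0.R0,thr0.R1,thr1.R0)
under TSO → (0,0,0); (0,0,1); (0,1,0); (0,1,1); (1,0,0); (1,0,1); (1,1,0); (1,1,1)
TSO∖claimed = {(0,0,1)}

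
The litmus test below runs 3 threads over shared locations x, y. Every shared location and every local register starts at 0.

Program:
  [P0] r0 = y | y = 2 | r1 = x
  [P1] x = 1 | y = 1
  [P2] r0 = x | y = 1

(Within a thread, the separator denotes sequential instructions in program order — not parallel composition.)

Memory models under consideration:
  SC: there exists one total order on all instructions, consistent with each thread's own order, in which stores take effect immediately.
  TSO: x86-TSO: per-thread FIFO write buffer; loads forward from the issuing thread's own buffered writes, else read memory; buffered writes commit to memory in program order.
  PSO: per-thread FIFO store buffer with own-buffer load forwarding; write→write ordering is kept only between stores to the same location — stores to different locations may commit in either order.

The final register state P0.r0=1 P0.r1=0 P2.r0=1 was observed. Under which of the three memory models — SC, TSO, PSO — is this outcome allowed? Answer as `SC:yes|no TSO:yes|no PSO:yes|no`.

SC:no TSO:no PSO:yes

outcome vector order: (P0.r0,P0.r1,P2.r0)
[SC] allowed = {<0 0 0>, <0 0 1>, <0 1 0>, <0 1 1>, <1 0 0>, <1 1 0>, <1 1 1>}
[TSO] allowed = {<0 0 0>, <0 0 1>, <0 1 0>, <0 1 1>, <1 0 0>, <1 1 0>, <1 1 1>}
[PSO] allowed = {<0 0 0>, <0 0 1>, <0 1 0>, <0 1 1>, <1 0 0>, <1 0 1>, <1 1 0>, <1 1 1>}
target <1 0 1> ∈ {PSO}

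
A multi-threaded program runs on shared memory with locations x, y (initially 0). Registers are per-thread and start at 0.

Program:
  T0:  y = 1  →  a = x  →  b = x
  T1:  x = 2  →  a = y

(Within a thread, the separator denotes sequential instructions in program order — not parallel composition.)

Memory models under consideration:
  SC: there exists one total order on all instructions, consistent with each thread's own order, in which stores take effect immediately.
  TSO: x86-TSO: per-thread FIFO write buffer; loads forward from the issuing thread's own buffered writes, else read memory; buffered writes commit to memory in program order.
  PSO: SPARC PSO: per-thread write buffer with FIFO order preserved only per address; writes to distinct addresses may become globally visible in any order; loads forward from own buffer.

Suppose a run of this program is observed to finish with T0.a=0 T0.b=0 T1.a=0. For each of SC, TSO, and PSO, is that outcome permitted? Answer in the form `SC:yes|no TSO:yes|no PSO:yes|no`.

SC:no TSO:yes PSO:yes

outcome vector order: (T0.a,T0.b,T1.a)
SC (4): 001; 021; 220; 221
TSO (6): 000; 001; 020; 021; 220; 221
PSO (6): 000; 001; 020; 021; 220; 221
target 000 ∈ {TSO,PSO}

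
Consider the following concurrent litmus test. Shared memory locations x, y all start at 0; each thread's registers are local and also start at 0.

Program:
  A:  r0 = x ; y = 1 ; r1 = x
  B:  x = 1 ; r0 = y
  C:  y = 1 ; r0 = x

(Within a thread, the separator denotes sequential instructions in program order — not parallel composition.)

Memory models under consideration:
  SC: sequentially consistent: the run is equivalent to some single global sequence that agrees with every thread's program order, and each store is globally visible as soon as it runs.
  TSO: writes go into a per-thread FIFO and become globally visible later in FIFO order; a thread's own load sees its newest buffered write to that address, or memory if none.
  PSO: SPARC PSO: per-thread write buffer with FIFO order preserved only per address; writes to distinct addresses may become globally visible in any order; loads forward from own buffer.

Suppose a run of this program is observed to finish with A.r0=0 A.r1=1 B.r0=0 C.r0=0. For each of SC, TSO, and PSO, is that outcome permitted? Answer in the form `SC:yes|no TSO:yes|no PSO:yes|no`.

outcome vector order: (A.r0,A.r1,B.r0,C.r0)
[SC] allowed = {0/0/1/0; 0/0/1/1; 0/1/0/1; 0/1/1/0; 0/1/1/1; 1/1/0/1; 1/1/1/0; 1/1/1/1}
[TSO] allowed = {0/0/0/0; 0/0/0/1; 0/0/1/0; 0/0/1/1; 0/1/0/0; 0/1/0/1; 0/1/1/0; 0/1/1/1; 1/1/0/0; 1/1/0/1; 1/1/1/0; 1/1/1/1}
[PSO] allowed = {0/0/0/0; 0/0/0/1; 0/0/1/0; 0/0/1/1; 0/1/0/0; 0/1/0/1; 0/1/1/0; 0/1/1/1; 1/1/0/0; 1/1/0/1; 1/1/1/0; 1/1/1/1}
target 0/1/0/0 ∈ {TSO,PSO}

SC:no TSO:yes PSO:yes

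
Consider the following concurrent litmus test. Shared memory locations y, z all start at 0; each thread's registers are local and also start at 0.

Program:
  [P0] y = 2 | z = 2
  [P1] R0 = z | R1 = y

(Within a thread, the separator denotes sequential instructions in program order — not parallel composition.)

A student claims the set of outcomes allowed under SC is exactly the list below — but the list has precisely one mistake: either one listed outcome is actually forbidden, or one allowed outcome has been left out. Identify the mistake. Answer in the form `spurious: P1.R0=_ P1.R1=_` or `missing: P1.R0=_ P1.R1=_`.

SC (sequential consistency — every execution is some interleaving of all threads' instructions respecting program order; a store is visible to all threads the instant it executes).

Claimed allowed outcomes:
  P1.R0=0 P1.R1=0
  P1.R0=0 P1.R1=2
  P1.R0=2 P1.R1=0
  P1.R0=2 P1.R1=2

spurious: P1.R0=2 P1.R1=0

outcome vector order: (P1.R0,P1.R1)
SC: 3 outcomes — {0/0, 0/2, 2/2}
claimed∖SC = {2/0}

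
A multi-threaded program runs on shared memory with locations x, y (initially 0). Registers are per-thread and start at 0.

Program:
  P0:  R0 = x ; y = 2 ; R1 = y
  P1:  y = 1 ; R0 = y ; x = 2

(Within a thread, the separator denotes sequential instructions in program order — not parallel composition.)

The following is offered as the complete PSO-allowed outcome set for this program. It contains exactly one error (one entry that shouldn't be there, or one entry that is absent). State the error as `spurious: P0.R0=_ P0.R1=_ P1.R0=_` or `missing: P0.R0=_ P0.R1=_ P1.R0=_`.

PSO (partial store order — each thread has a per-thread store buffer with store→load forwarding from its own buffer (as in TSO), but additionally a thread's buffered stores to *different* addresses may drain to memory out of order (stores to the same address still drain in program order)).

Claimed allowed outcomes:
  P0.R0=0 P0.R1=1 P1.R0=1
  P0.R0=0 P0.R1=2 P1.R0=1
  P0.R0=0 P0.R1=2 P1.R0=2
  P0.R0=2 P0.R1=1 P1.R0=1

outcome vector order: (P0.R0,P0.R1,P1.R0)
PSO (5): <0 1 1> <0 2 1> <0 2 2> <2 1 1> <2 2 1>
PSO∖claimed = {<2 2 1>}

missing: P0.R0=2 P0.R1=2 P1.R0=1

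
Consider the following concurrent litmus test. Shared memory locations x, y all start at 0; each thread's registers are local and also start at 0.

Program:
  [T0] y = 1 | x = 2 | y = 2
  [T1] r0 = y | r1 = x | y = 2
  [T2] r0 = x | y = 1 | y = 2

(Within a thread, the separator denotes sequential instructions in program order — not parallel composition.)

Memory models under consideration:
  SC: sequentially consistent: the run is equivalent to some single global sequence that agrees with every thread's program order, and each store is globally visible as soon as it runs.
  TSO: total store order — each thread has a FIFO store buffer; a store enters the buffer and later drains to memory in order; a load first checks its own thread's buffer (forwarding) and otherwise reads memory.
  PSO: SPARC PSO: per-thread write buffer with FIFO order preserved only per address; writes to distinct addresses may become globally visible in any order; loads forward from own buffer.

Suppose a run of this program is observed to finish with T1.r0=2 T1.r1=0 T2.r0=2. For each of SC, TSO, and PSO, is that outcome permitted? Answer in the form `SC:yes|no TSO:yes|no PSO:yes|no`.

outcome vector order: (T1.r0,T1.r1,T2.r0)
SC: 11 outcomes — {<0 0 0>; <0 0 2>; <0 2 0>; <0 2 2>; <1 0 0>; <1 0 2>; <1 2 0>; <1 2 2>; <2 0 0>; <2 2 0>; <2 2 2>}
TSO: 11 outcomes — {<0 0 0>; <0 0 2>; <0 2 0>; <0 2 2>; <1 0 0>; <1 0 2>; <1 2 0>; <1 2 2>; <2 0 0>; <2 2 0>; <2 2 2>}
PSO: 12 outcomes — {<0 0 0>; <0 0 2>; <0 2 0>; <0 2 2>; <1 0 0>; <1 0 2>; <1 2 0>; <1 2 2>; <2 0 0>; <2 0 2>; <2 2 0>; <2 2 2>}
target <2 0 2> ∈ {PSO}

SC:no TSO:no PSO:yes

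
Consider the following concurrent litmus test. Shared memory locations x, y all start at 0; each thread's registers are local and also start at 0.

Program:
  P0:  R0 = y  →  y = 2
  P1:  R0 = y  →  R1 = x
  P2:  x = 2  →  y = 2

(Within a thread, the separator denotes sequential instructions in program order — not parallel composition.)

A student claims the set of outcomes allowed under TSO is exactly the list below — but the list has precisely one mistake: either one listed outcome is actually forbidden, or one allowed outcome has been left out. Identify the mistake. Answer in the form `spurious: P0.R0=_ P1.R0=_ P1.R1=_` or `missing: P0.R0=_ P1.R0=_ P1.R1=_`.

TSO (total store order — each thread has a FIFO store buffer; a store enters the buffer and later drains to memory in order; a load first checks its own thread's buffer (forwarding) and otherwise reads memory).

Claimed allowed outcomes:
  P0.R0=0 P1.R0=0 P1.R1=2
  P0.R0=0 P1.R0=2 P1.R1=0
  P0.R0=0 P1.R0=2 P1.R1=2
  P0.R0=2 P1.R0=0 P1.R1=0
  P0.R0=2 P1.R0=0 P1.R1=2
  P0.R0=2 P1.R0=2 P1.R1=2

missing: P0.R0=0 P1.R0=0 P1.R1=0

outcome vector order: (P0.R0,P1.R0,P1.R1)
TSO: 7 outcomes — {(0,0,0) (0,0,2) (0,2,0) (0,2,2) (2,0,0) (2,0,2) (2,2,2)}
TSO∖claimed = {(0,0,0)}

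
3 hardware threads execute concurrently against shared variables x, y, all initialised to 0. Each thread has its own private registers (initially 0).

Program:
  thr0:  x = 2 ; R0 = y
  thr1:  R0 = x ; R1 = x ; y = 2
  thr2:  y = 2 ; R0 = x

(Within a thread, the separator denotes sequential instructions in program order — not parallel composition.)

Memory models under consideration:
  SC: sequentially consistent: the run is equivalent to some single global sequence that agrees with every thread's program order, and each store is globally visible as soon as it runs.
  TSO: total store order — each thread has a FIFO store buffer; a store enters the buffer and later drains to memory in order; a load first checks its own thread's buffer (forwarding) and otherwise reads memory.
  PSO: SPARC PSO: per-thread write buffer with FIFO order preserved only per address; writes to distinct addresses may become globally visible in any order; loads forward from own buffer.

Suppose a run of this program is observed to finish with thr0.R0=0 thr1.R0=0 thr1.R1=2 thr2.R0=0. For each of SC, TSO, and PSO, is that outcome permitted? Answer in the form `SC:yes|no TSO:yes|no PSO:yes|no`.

SC:no TSO:yes PSO:yes

outcome vector order: (thr0.R0,thr1.R0,thr1.R1,thr2.R0)
SC (9): (0,0,0,2), (0,0,2,2), (0,2,2,2), (2,0,0,0), (2,0,0,2), (2,0,2,0), (2,0,2,2), (2,2,2,0), (2,2,2,2)
TSO (12): (0,0,0,0), (0,0,0,2), (0,0,2,0), (0,0,2,2), (0,2,2,0), (0,2,2,2), (2,0,0,0), (2,0,0,2), (2,0,2,0), (2,0,2,2), (2,2,2,0), (2,2,2,2)
PSO (12): (0,0,0,0), (0,0,0,2), (0,0,2,0), (0,0,2,2), (0,2,2,0), (0,2,2,2), (2,0,0,0), (2,0,0,2), (2,0,2,0), (2,0,2,2), (2,2,2,0), (2,2,2,2)
target (0,0,2,0) ∈ {TSO,PSO}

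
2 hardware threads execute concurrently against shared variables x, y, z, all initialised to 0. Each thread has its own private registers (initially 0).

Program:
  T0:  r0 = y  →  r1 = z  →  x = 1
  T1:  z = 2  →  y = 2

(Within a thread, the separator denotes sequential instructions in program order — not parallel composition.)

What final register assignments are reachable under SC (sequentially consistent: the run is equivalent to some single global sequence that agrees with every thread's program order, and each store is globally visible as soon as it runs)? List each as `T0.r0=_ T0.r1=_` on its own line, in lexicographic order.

T0.r0=0 T0.r1=0
T0.r0=0 T0.r1=2
T0.r0=2 T0.r1=2

outcome vector order: (T0.r0,T0.r1)
|SC outcomes| = 3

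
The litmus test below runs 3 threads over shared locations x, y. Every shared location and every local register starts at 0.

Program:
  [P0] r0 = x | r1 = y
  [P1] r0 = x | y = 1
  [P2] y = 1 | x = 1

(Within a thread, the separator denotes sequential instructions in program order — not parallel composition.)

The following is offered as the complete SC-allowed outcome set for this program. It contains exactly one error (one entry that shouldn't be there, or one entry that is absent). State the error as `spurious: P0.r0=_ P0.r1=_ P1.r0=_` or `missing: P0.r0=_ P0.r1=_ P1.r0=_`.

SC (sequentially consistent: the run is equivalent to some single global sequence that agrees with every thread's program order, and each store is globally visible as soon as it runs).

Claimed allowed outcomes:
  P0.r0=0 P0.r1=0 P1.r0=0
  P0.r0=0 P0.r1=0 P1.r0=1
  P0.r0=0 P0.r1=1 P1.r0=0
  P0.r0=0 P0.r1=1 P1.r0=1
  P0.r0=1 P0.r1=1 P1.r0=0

outcome vector order: (P0.r0,P0.r1,P1.r0)
SC: 6 outcomes — {(0,0,0); (0,0,1); (0,1,0); (0,1,1); (1,1,0); (1,1,1)}
SC∖claimed = {(1,1,1)}

missing: P0.r0=1 P0.r1=1 P1.r0=1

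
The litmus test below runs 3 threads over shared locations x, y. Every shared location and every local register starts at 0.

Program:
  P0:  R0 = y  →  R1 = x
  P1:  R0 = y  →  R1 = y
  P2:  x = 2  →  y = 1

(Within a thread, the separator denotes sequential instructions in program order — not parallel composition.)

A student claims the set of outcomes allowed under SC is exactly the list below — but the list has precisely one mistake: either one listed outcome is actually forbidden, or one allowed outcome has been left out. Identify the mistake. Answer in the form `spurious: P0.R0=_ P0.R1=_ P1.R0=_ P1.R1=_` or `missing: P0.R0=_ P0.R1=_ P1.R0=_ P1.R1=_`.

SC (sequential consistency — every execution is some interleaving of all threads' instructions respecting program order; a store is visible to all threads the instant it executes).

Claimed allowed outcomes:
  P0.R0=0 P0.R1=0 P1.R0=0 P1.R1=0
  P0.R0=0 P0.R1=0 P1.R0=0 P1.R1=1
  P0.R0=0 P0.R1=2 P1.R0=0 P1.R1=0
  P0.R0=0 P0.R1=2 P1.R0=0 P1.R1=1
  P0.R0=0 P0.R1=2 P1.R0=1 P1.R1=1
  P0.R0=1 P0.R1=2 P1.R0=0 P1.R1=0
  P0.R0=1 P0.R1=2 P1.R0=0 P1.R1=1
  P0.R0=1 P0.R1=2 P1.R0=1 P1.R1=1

missing: P0.R0=0 P0.R1=0 P1.R0=1 P1.R1=1

outcome vector order: (P0.R0,P0.R1,P1.R0,P1.R1)
[SC] allowed = {<0 0 0 0>, <0 0 0 1>, <0 0 1 1>, <0 2 0 0>, <0 2 0 1>, <0 2 1 1>, <1 2 0 0>, <1 2 0 1>, <1 2 1 1>}
SC∖claimed = {<0 0 1 1>}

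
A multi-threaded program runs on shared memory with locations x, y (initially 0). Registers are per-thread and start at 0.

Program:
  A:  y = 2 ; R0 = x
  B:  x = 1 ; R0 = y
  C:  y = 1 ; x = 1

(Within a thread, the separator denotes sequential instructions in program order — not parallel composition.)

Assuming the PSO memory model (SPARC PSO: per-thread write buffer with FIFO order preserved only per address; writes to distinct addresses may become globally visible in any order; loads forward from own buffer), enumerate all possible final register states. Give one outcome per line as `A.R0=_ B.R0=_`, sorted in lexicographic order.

A.R0=0 B.R0=0
A.R0=0 B.R0=1
A.R0=0 B.R0=2
A.R0=1 B.R0=0
A.R0=1 B.R0=1
A.R0=1 B.R0=2

outcome vector order: (A.R0,B.R0)
|PSO outcomes| = 6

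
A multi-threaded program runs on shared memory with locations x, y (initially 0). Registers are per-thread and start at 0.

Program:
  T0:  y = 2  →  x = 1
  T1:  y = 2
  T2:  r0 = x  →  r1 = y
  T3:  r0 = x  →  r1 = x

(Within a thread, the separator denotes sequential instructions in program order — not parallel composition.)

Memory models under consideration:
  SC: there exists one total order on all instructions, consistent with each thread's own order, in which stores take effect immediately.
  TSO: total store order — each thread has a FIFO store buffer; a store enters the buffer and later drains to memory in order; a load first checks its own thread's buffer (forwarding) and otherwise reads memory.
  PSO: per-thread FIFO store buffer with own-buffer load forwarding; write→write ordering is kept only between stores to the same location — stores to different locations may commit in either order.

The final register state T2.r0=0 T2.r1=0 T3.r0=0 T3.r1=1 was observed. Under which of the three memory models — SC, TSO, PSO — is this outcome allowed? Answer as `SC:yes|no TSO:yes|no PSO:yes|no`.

outcome vector order: (T2.r0,T2.r1,T3.r0,T3.r1)
[SC] allowed = {<0 0 0 0> <0 0 0 1> <0 0 1 1> <0 2 0 0> <0 2 0 1> <0 2 1 1> <1 2 0 0> <1 2 0 1> <1 2 1 1>}
[TSO] allowed = {<0 0 0 0> <0 0 0 1> <0 0 1 1> <0 2 0 0> <0 2 0 1> <0 2 1 1> <1 2 0 0> <1 2 0 1> <1 2 1 1>}
[PSO] allowed = {<0 0 0 0> <0 0 0 1> <0 0 1 1> <0 2 0 0> <0 2 0 1> <0 2 1 1> <1 0 0 0> <1 0 0 1> <1 0 1 1> <1 2 0 0> <1 2 0 1> <1 2 1 1>}
target <0 0 0 1> ∈ {SC,TSO,PSO}

SC:yes TSO:yes PSO:yes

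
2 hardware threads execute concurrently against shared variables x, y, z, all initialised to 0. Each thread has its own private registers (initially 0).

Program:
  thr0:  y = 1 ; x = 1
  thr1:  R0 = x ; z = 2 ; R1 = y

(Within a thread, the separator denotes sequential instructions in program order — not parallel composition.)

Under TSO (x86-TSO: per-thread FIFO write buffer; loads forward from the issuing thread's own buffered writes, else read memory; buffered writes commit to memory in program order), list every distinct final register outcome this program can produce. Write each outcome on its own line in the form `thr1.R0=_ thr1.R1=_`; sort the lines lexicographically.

thr1.R0=0 thr1.R1=0
thr1.R0=0 thr1.R1=1
thr1.R0=1 thr1.R1=1

outcome vector order: (thr1.R0,thr1.R1)
|TSO outcomes| = 3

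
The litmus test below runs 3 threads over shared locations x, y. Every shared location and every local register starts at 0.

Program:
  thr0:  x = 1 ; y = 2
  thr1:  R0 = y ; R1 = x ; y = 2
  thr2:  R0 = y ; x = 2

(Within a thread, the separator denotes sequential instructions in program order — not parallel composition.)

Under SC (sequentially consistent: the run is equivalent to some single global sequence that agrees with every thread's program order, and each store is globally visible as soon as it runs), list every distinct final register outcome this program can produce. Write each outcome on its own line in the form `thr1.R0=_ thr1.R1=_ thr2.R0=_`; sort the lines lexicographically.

thr1.R0=0 thr1.R1=0 thr2.R0=0
thr1.R0=0 thr1.R1=0 thr2.R0=2
thr1.R0=0 thr1.R1=1 thr2.R0=0
thr1.R0=0 thr1.R1=1 thr2.R0=2
thr1.R0=0 thr1.R1=2 thr2.R0=0
thr1.R0=0 thr1.R1=2 thr2.R0=2
thr1.R0=2 thr1.R1=1 thr2.R0=0
thr1.R0=2 thr1.R1=1 thr2.R0=2
thr1.R0=2 thr1.R1=2 thr2.R0=0
thr1.R0=2 thr1.R1=2 thr2.R0=2

outcome vector order: (thr1.R0,thr1.R1,thr2.R0)
|SC outcomes| = 10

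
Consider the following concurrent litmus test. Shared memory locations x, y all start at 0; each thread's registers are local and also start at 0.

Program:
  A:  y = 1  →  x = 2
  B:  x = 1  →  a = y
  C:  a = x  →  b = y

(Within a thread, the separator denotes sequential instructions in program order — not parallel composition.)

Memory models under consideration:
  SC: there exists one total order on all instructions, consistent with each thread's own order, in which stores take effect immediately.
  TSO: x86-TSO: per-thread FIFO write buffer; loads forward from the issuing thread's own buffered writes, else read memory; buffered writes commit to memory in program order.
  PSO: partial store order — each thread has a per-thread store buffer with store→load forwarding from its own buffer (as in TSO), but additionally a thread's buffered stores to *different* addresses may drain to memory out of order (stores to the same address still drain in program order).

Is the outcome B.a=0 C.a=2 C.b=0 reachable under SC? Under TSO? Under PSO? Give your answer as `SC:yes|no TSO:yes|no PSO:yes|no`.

SC:no TSO:no PSO:yes

outcome vector order: (B.a,C.a,C.b)
SC: 10 outcomes — {<0 0 0>, <0 0 1>, <0 1 0>, <0 1 1>, <0 2 1>, <1 0 0>, <1 0 1>, <1 1 0>, <1 1 1>, <1 2 1>}
TSO: 10 outcomes — {<0 0 0>, <0 0 1>, <0 1 0>, <0 1 1>, <0 2 1>, <1 0 0>, <1 0 1>, <1 1 0>, <1 1 1>, <1 2 1>}
PSO: 12 outcomes — {<0 0 0>, <0 0 1>, <0 1 0>, <0 1 1>, <0 2 0>, <0 2 1>, <1 0 0>, <1 0 1>, <1 1 0>, <1 1 1>, <1 2 0>, <1 2 1>}
target <0 2 0> ∈ {PSO}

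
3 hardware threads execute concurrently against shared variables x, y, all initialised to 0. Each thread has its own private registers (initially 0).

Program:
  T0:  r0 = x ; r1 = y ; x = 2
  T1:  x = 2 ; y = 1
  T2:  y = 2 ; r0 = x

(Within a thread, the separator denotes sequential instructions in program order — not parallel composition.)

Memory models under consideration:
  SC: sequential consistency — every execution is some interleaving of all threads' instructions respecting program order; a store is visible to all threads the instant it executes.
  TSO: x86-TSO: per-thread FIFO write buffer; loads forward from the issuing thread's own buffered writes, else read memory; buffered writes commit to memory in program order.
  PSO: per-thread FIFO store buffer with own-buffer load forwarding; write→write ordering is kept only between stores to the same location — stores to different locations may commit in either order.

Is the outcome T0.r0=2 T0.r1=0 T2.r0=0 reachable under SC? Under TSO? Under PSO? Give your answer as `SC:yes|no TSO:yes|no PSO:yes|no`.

outcome vector order: (T0.r0,T0.r1,T2.r0)
SC (11): 000, 002, 010, 012, 020, 022, 202, 210, 212, 220, 222
TSO (12): 000, 002, 010, 012, 020, 022, 200, 202, 210, 212, 220, 222
PSO (12): 000, 002, 010, 012, 020, 022, 200, 202, 210, 212, 220, 222
target 200 ∈ {TSO,PSO}

SC:no TSO:yes PSO:yes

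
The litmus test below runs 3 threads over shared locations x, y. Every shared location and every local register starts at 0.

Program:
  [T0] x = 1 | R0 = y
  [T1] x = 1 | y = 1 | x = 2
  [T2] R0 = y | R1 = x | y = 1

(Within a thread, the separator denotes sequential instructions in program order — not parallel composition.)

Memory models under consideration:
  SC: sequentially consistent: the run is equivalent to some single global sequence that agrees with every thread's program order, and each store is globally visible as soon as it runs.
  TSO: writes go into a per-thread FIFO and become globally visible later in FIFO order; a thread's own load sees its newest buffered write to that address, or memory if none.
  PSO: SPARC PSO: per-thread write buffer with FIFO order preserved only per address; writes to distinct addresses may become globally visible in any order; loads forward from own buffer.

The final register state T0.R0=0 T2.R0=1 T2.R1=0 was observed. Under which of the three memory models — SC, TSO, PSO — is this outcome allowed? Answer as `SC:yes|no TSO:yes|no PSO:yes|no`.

outcome vector order: (T0.R0,T2.R0,T2.R1)
SC: 10 outcomes — {0/0/0; 0/0/1; 0/0/2; 0/1/1; 0/1/2; 1/0/0; 1/0/1; 1/0/2; 1/1/1; 1/1/2}
TSO: 10 outcomes — {0/0/0; 0/0/1; 0/0/2; 0/1/1; 0/1/2; 1/0/0; 1/0/1; 1/0/2; 1/1/1; 1/1/2}
PSO: 12 outcomes — {0/0/0; 0/0/1; 0/0/2; 0/1/0; 0/1/1; 0/1/2; 1/0/0; 1/0/1; 1/0/2; 1/1/0; 1/1/1; 1/1/2}
target 0/1/0 ∈ {PSO}

SC:no TSO:no PSO:yes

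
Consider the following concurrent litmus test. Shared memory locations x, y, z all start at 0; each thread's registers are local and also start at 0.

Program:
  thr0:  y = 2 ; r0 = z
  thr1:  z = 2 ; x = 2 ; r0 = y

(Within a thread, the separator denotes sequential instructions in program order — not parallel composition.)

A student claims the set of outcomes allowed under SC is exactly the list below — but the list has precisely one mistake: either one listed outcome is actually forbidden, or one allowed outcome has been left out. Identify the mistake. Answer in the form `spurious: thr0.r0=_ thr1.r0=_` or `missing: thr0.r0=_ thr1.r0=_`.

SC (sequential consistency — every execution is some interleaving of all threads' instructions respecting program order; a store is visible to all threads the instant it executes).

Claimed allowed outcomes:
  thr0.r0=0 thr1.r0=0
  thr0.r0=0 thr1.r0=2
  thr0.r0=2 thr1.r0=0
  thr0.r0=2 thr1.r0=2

spurious: thr0.r0=0 thr1.r0=0

outcome vector order: (thr0.r0,thr1.r0)
under SC → <0 2> <2 0> <2 2>
claimed∖SC = {<0 0>}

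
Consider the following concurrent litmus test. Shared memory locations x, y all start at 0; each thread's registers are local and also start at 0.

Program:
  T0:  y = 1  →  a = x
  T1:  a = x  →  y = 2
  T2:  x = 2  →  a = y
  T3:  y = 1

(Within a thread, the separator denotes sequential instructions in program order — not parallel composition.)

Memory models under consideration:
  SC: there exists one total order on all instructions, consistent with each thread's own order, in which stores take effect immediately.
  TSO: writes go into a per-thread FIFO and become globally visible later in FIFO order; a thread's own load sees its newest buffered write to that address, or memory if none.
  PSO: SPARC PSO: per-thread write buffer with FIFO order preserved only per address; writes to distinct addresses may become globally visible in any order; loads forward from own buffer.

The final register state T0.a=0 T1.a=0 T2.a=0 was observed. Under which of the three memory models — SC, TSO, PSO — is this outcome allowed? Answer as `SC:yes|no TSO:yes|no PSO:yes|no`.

SC:no TSO:yes PSO:yes

outcome vector order: (T0.a,T1.a,T2.a)
[SC] allowed = {0/0/1 0/0/2 0/2/1 0/2/2 2/0/0 2/0/1 2/0/2 2/2/0 2/2/1 2/2/2}
[TSO] allowed = {0/0/0 0/0/1 0/0/2 0/2/0 0/2/1 0/2/2 2/0/0 2/0/1 2/0/2 2/2/0 2/2/1 2/2/2}
[PSO] allowed = {0/0/0 0/0/1 0/0/2 0/2/0 0/2/1 0/2/2 2/0/0 2/0/1 2/0/2 2/2/0 2/2/1 2/2/2}
target 0/0/0 ∈ {TSO,PSO}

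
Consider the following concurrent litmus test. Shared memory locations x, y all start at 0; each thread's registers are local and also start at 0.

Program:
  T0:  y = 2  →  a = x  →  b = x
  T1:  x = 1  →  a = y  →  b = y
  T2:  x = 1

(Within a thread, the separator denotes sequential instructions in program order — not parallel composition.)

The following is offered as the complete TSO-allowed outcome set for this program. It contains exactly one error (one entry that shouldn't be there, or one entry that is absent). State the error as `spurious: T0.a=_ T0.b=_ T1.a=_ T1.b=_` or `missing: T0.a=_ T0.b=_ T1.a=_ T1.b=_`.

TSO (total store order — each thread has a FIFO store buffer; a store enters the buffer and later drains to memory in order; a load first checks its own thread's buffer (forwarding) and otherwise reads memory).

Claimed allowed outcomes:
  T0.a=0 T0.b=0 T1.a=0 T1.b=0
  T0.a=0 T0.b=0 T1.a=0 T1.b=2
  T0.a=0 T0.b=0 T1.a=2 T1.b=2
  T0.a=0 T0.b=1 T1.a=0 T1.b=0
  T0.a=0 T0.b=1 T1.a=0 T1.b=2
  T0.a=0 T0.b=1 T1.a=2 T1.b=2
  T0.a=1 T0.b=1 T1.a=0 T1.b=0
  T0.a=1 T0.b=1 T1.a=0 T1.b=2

missing: T0.a=1 T0.b=1 T1.a=2 T1.b=2

outcome vector order: (T0.a,T0.b,T1.a,T1.b)
[TSO] allowed = {(0,0,0,0); (0,0,0,2); (0,0,2,2); (0,1,0,0); (0,1,0,2); (0,1,2,2); (1,1,0,0); (1,1,0,2); (1,1,2,2)}
TSO∖claimed = {(1,1,2,2)}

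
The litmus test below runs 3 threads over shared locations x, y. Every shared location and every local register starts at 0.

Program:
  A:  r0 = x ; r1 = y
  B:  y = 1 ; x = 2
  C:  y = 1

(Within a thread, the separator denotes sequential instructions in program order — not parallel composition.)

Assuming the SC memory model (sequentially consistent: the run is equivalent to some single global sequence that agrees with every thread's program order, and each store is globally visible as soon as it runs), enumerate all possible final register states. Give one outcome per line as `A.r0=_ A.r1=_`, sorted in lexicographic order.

outcome vector order: (A.r0,A.r1)
|SC outcomes| = 3

A.r0=0 A.r1=0
A.r0=0 A.r1=1
A.r0=2 A.r1=1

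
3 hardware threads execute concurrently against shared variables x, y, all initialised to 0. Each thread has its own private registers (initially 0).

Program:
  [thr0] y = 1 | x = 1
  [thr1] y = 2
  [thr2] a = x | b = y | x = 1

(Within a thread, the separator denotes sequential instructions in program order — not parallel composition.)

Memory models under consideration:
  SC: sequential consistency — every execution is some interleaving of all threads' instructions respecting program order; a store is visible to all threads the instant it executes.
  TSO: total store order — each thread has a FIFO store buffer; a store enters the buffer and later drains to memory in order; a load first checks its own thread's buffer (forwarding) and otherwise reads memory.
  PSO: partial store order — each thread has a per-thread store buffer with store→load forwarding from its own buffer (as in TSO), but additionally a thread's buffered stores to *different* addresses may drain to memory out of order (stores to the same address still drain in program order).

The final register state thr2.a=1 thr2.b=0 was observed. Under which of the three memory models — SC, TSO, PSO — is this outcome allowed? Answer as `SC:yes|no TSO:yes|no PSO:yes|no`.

SC:no TSO:no PSO:yes

outcome vector order: (thr2.a,thr2.b)
SC: 5 outcomes — {<0 0> <0 1> <0 2> <1 1> <1 2>}
TSO: 5 outcomes — {<0 0> <0 1> <0 2> <1 1> <1 2>}
PSO: 6 outcomes — {<0 0> <0 1> <0 2> <1 0> <1 1> <1 2>}
target <1 0> ∈ {PSO}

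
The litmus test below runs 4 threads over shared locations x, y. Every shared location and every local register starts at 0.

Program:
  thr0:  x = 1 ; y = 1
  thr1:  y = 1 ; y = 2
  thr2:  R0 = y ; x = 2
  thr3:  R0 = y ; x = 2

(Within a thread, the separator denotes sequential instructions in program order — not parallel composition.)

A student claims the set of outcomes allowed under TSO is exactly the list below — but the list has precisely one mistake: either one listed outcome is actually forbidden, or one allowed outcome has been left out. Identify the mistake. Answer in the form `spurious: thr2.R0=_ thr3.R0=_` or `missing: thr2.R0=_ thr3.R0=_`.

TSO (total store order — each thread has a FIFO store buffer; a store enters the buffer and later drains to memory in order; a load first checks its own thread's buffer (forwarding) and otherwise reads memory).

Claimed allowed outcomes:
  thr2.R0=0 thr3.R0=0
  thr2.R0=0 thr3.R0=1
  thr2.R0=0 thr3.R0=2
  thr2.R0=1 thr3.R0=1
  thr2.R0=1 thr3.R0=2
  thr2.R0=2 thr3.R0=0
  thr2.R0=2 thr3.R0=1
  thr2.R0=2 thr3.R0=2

missing: thr2.R0=1 thr3.R0=0

outcome vector order: (thr2.R0,thr3.R0)
TSO (9): 00; 01; 02; 10; 11; 12; 20; 21; 22
TSO∖claimed = {10}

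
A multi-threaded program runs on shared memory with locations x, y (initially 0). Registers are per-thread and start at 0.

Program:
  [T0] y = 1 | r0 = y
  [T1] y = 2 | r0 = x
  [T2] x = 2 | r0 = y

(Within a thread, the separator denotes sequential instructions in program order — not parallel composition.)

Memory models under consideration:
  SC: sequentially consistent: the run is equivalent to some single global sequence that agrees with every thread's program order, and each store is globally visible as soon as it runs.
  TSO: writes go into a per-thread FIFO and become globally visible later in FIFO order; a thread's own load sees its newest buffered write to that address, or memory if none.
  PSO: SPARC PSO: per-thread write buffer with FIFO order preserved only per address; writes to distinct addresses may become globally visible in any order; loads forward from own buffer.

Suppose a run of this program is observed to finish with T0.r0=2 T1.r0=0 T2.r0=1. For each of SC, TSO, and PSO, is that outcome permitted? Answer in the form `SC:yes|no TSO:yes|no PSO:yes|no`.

SC:no TSO:yes PSO:yes

outcome vector order: (T0.r0,T1.r0,T2.r0)
[SC] allowed = {1/0/1, 1/0/2, 1/2/0, 1/2/1, 1/2/2, 2/0/2, 2/2/0, 2/2/1, 2/2/2}
[TSO] allowed = {1/0/0, 1/0/1, 1/0/2, 1/2/0, 1/2/1, 1/2/2, 2/0/0, 2/0/1, 2/0/2, 2/2/0, 2/2/1, 2/2/2}
[PSO] allowed = {1/0/0, 1/0/1, 1/0/2, 1/2/0, 1/2/1, 1/2/2, 2/0/0, 2/0/1, 2/0/2, 2/2/0, 2/2/1, 2/2/2}
target 2/0/1 ∈ {TSO,PSO}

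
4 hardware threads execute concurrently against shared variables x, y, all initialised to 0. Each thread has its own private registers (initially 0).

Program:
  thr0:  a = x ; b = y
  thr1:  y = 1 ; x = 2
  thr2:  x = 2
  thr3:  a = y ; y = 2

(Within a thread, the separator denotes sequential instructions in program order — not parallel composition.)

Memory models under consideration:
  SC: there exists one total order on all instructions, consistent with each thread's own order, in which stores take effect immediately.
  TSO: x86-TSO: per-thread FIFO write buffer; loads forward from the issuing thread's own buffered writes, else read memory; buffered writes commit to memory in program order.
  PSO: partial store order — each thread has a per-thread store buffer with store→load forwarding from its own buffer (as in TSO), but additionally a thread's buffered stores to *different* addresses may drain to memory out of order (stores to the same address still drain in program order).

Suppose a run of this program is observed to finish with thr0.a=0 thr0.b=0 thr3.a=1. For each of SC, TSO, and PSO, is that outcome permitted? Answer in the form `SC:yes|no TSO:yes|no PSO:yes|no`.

SC:yes TSO:yes PSO:yes

outcome vector order: (thr0.a,thr0.b,thr3.a)
[SC] allowed = {000, 001, 010, 011, 020, 021, 200, 201, 210, 211, 220, 221}
[TSO] allowed = {000, 001, 010, 011, 020, 021, 200, 201, 210, 211, 220, 221}
[PSO] allowed = {000, 001, 010, 011, 020, 021, 200, 201, 210, 211, 220, 221}
target 001 ∈ {SC,TSO,PSO}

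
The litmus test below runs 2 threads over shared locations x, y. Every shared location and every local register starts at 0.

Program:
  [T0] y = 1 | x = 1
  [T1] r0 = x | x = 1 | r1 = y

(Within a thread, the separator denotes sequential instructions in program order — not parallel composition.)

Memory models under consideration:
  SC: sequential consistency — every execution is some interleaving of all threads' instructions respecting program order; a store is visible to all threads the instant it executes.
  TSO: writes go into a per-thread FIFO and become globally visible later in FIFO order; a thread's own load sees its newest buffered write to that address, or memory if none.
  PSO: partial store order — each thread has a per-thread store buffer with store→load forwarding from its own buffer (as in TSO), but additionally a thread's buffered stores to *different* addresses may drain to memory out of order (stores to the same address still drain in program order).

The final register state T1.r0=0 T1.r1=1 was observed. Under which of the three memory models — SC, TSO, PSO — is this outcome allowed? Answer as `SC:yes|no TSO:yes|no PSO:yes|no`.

SC:yes TSO:yes PSO:yes

outcome vector order: (T1.r0,T1.r1)
SC: 3 outcomes — {00 01 11}
TSO: 3 outcomes — {00 01 11}
PSO: 4 outcomes — {00 01 10 11}
target 01 ∈ {SC,TSO,PSO}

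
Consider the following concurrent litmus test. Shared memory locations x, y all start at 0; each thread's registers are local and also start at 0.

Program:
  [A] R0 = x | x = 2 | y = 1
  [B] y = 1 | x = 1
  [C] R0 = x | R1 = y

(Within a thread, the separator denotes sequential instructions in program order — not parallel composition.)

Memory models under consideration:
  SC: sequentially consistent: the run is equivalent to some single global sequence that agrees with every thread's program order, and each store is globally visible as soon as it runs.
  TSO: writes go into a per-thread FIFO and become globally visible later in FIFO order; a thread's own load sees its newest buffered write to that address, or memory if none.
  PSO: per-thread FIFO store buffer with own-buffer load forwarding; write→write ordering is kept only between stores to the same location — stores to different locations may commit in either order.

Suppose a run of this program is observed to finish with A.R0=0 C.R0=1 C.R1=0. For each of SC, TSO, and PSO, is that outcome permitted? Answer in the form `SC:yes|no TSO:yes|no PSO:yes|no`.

outcome vector order: (A.R0,C.R0,C.R1)
SC (9): <0 0 0>, <0 0 1>, <0 1 1>, <0 2 0>, <0 2 1>, <1 0 0>, <1 0 1>, <1 1 1>, <1 2 1>
TSO (9): <0 0 0>, <0 0 1>, <0 1 1>, <0 2 0>, <0 2 1>, <1 0 0>, <1 0 1>, <1 1 1>, <1 2 1>
PSO (12): <0 0 0>, <0 0 1>, <0 1 0>, <0 1 1>, <0 2 0>, <0 2 1>, <1 0 0>, <1 0 1>, <1 1 0>, <1 1 1>, <1 2 0>, <1 2 1>
target <0 1 0> ∈ {PSO}

SC:no TSO:no PSO:yes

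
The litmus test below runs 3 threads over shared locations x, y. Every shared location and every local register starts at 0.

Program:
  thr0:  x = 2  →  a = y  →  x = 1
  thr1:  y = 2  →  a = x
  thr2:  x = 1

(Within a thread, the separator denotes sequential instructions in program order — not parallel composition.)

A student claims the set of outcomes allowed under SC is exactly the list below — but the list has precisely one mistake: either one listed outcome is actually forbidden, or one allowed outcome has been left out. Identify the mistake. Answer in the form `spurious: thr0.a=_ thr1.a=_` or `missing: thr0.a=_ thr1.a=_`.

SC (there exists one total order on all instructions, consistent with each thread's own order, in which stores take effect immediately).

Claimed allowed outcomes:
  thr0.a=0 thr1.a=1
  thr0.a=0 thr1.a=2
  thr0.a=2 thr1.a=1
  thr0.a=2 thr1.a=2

missing: thr0.a=2 thr1.a=0

outcome vector order: (thr0.a,thr1.a)
[SC] allowed = {01; 02; 20; 21; 22}
SC∖claimed = {20}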